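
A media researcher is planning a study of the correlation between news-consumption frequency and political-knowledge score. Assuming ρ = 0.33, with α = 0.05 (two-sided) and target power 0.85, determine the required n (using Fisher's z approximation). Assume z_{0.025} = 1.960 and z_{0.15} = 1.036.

Fisher's z: C = ½·ln((1+r)/(1−r)) = ½·ln(1.9851) = 0.3428.
n = ((z_{α/2} + z_β)/C)² + 3.
(1.960 + 1.036) / 0.3428 = 2.996 / 0.3428 = 8.740.
n = 8.740² + 3 = 76.38 + 3 = 79.4.
Round up.

n = 80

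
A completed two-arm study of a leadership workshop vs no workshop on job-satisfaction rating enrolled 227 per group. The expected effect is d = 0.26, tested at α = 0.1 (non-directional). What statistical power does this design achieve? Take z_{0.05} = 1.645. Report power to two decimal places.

power ≈ 0.87

For two equal groups, power = Φ(d·√(n/2) − z_{α/2}).
d·√(n/2) = 0.26 × √(227/2) = 0.26 × 10.654 = 2.770.
z_β = 2.770 − 1.645 = 1.125.
Power = Φ(1.125) = 0.870.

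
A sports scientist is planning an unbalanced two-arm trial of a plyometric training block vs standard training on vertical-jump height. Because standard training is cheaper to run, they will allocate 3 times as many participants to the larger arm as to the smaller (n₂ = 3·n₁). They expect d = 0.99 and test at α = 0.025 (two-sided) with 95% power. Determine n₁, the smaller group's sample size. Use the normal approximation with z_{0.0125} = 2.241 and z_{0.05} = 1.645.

n₁ = 21

With allocation ratio k = n₂/n₁ = 3, Var(x̄₁−x̄₂) = σ²(1/n₁ + 1/(k·n₁)) = σ²·(k+1)/(k·n₁).
So n₁ = (1 + 1/k)·((z_{α/2} + z_β)/d)² = 1.333 × (3.886/0.99)².
n₁ = 1.333 × 15.41 = 20.5.
Round up: n₁ = 21, giving n₂ = 3 × 21 = 63.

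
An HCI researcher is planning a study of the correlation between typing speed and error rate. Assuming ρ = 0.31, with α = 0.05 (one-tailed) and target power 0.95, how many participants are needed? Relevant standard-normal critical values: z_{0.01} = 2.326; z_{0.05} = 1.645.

Fisher's z: C = ½·ln((1+r)/(1−r)) = ½·ln(1.8986) = 0.3205.
n = ((z_{α} + z_β)/C)² + 3.
(1.645 + 1.645) / 0.3205 = 3.290 / 0.3205 = 10.265.
n = 10.265² + 3 = 105.37 + 3 = 108.4.
Round up.

n = 109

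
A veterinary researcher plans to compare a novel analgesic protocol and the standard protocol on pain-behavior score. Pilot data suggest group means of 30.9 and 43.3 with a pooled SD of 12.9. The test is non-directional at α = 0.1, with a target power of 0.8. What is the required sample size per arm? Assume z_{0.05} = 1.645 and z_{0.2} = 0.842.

Cohen's d = |M₁ − M₂| / SD_pooled = |30.9 − 43.3| / 12.9 = 12.4 / 12.9 = 0.961.
For two independent groups with equal n: n = 2·((z_{α/2} + z_β) / d)².
z_{α/2} + z_β = 1.645 + 0.842 = 2.487.
n = 2 × (2.487 / 0.961)² = 2 × 2.588² = 2 × 6.70 = 13.4.
Round up to the next whole participant.

n = 14 per group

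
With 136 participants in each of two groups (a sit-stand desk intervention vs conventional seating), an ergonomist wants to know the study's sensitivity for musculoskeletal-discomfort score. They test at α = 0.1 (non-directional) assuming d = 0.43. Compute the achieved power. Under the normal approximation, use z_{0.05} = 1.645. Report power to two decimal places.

For two equal groups, power = Φ(d·√(n/2) − z_{α/2}).
d·√(n/2) = 0.43 × √(136/2) = 0.43 × 8.246 = 3.546.
z_β = 3.546 − 1.645 = 1.901.
Power = Φ(1.901) = 0.971.

power ≈ 0.97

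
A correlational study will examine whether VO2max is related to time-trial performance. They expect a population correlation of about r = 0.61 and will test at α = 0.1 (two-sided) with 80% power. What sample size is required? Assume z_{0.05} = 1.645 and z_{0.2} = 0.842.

Fisher's z: C = ½·ln((1+r)/(1−r)) = ½·ln(4.1282) = 0.7089.
n = ((z_{α/2} + z_β)/C)² + 3.
(1.645 + 0.842) / 0.7089 = 2.487 / 0.7089 = 3.508.
n = 3.508² + 3 = 12.31 + 3 = 15.3.
Round up.

n = 16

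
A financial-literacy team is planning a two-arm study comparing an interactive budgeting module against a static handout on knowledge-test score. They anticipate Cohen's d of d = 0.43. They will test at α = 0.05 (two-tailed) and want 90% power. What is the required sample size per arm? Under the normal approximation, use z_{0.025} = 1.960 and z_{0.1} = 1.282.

n = 114 per group

For two independent groups with equal n: n = 2·((z_{α/2} + z_β) / d)².
z_{α/2} + z_β = 1.960 + 1.282 = 3.242.
n = 2 × (3.242 / 0.43)² = 2 × 7.540² = 2 × 56.84 = 113.7.
Round up to the next whole participant.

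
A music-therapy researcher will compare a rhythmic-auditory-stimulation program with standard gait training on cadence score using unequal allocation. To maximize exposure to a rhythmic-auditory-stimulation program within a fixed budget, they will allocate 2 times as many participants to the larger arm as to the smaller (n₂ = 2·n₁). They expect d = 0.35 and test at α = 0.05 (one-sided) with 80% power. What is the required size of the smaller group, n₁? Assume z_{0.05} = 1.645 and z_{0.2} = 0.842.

With allocation ratio k = n₂/n₁ = 2, Var(x̄₁−x̄₂) = σ²(1/n₁ + 1/(k·n₁)) = σ²·(k+1)/(k·n₁).
So n₁ = (1 + 1/k)·((z_{α} + z_β)/d)² = 1.500 × (2.487/0.35)².
n₁ = 1.500 × 50.49 = 75.7.
Round up: n₁ = 76, giving n₂ = 2 × 76 = 152.

n₁ = 76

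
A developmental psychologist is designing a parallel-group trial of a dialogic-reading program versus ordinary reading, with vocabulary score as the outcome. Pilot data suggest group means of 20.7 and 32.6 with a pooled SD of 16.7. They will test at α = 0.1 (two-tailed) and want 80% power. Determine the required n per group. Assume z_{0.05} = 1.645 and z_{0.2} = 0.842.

n = 25 per group

Cohen's d = |M₁ − M₂| / SD_pooled = |20.7 − 32.6| / 16.7 = 11.9 / 16.7 = 0.713.
For two independent groups with equal n: n = 2·((z_{α/2} + z_β) / d)².
z_{α/2} + z_β = 1.645 + 0.842 = 2.487.
n = 2 × (2.487 / 0.713)² = 2 × 3.488² = 2 × 12.17 = 24.3.
Round up to the next whole participant.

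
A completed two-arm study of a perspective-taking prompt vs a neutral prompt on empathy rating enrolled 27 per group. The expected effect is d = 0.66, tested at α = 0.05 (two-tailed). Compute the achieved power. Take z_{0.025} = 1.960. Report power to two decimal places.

power ≈ 0.68

For two equal groups, power = Φ(d·√(n/2) − z_{α/2}).
d·√(n/2) = 0.66 × √(27/2) = 0.66 × 3.674 = 2.425.
z_β = 2.425 − 1.960 = 0.465.
Power = Φ(0.465) = 0.679.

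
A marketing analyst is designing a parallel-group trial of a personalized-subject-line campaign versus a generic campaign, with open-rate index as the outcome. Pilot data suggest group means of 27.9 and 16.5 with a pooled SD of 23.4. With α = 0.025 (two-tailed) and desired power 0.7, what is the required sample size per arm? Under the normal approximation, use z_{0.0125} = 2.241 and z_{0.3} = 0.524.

Cohen's d = |M₁ − M₂| / SD_pooled = |27.9 − 16.5| / 23.4 = 11.4 / 23.4 = 0.487.
For two independent groups with equal n: n = 2·((z_{α/2} + z_β) / d)².
z_{α/2} + z_β = 2.241 + 0.524 = 2.765.
n = 2 × (2.765 / 0.487)² = 2 × 5.678² = 2 × 32.24 = 64.5.
Round up to the next whole participant.

n = 65 per group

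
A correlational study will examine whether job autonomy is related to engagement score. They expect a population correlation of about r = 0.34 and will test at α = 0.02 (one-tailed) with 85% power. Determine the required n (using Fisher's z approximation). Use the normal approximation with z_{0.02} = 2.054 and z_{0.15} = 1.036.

n = 80

Fisher's z: C = ½·ln((1+r)/(1−r)) = ½·ln(2.0303) = 0.3541.
n = ((z_{α} + z_β)/C)² + 3.
(2.054 + 1.036) / 0.3541 = 3.090 / 0.3541 = 8.726.
n = 8.726² + 3 = 76.15 + 3 = 79.1.
Round up.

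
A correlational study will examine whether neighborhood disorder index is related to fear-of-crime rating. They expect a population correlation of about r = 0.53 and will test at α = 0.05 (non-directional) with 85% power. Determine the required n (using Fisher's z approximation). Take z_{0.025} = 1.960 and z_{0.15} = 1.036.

Fisher's z: C = ½·ln((1+r)/(1−r)) = ½·ln(3.2553) = 0.5901.
n = ((z_{α/2} + z_β)/C)² + 3.
(1.960 + 1.036) / 0.5901 = 2.996 / 0.5901 = 5.077.
n = 5.077² + 3 = 25.78 + 3 = 28.8.
Round up.

n = 29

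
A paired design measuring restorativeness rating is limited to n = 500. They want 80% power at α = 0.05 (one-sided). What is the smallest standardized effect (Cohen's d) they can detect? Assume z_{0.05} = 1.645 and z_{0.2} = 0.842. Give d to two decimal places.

For a single sample (or paired design) of n = 500: d_min = (z_{α} + z_β)/√n.
z-sum = 1.645 + 0.842 = 2.487.
d_min = 2.487 / √500 = 2.487 / 22.361 = 0.111.

d_min ≈ 0.11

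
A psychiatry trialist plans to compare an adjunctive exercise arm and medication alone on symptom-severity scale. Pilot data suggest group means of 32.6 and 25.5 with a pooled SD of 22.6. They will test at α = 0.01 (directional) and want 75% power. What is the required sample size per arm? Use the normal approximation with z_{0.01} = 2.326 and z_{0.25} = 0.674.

Cohen's d = |M₁ − M₂| / SD_pooled = |32.6 − 25.5| / 22.6 = 7.1 / 22.6 = 0.314.
For two independent groups with equal n: n = 2·((z_{α} + z_β) / d)².
z_{α} + z_β = 2.326 + 0.674 = 3.000.
n = 2 × (3.000 / 0.314)² = 2 × 9.554² = 2 × 91.28 = 182.6.
Round up to the next whole participant.

n = 183 per group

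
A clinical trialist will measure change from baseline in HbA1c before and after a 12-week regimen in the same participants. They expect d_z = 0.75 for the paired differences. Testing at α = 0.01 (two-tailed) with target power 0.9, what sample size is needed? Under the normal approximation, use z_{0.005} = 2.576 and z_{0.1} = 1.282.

n = 27 pairs

For a paired (one-sample on differences) test: n = ((z_{α/2} + z_β) / d)².
z_{α/2} + z_β = 2.576 + 1.282 = 3.858.
n = (3.858 / 0.75)² = 5.144² = 26.46.
Round up.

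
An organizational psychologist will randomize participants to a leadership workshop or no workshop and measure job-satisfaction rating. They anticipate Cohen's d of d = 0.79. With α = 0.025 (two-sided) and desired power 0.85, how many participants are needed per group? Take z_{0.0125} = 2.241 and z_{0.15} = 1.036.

For two independent groups with equal n: n = 2·((z_{α/2} + z_β) / d)².
z_{α/2} + z_β = 2.241 + 1.036 = 3.277.
n = 2 × (3.277 / 0.79)² = 2 × 4.148² = 2 × 17.21 = 34.4.
Round up to the next whole participant.

n = 35 per group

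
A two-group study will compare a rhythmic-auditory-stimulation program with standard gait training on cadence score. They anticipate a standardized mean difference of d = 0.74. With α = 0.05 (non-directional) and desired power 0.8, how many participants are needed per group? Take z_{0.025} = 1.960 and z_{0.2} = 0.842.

For two independent groups with equal n: n = 2·((z_{α/2} + z_β) / d)².
z_{α/2} + z_β = 1.960 + 0.842 = 2.802.
n = 2 × (2.802 / 0.74)² = 2 × 3.786² = 2 × 14.34 = 28.7.
Round up to the next whole participant.

n = 29 per group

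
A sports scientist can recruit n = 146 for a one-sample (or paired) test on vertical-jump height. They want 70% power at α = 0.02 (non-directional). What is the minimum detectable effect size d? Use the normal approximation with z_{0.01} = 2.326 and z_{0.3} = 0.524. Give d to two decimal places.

For a single sample (or paired design) of n = 146: d_min = (z_{α/2} + z_β)/√n.
z-sum = 2.326 + 0.524 = 2.850.
d_min = 2.850 / √146 = 2.850 / 12.083 = 0.236.

d_min ≈ 0.24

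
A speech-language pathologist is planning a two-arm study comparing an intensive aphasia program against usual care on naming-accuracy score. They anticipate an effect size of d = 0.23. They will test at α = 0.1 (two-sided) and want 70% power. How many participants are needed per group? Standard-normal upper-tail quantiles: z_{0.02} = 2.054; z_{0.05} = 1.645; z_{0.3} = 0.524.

n = 178 per group

For two independent groups with equal n: n = 2·((z_{α/2} + z_β) / d)².
z_{α/2} + z_β = 1.645 + 0.524 = 2.169.
n = 2 × (2.169 / 0.23)² = 2 × 9.430² = 2 × 88.93 = 177.9.
Round up to the next whole participant.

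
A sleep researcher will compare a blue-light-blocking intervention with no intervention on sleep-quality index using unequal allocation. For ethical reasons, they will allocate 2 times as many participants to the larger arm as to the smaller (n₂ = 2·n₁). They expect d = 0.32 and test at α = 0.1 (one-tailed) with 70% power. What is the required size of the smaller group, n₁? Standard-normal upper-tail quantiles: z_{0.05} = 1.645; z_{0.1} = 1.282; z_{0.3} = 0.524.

With allocation ratio k = n₂/n₁ = 2, Var(x̄₁−x̄₂) = σ²(1/n₁ + 1/(k·n₁)) = σ²·(k+1)/(k·n₁).
So n₁ = (1 + 1/k)·((z_{α} + z_β)/d)² = 1.500 × (1.806/0.32)².
n₁ = 1.500 × 31.85 = 47.8.
Round up: n₁ = 48, giving n₂ = 2 × 48 = 96.

n₁ = 48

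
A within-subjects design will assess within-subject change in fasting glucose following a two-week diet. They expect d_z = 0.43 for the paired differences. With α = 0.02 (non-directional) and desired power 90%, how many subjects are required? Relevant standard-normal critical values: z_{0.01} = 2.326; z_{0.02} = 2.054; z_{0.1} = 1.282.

n = 71 pairs

For a paired (one-sample on differences) test: n = ((z_{α/2} + z_β) / d)².
z_{α/2} + z_β = 2.326 + 1.282 = 3.608.
n = (3.608 / 0.43)² = 8.391² = 70.40.
Round up.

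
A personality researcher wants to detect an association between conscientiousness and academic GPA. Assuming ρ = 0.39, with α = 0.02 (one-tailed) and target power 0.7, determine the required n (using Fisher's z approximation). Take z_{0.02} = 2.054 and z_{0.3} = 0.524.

Fisher's z: C = ½·ln((1+r)/(1−r)) = ½·ln(2.2787) = 0.4118.
n = ((z_{α} + z_β)/C)² + 3.
(2.054 + 0.524) / 0.4118 = 2.578 / 0.4118 = 6.260.
n = 6.260² + 3 = 39.19 + 3 = 42.2.
Round up.

n = 43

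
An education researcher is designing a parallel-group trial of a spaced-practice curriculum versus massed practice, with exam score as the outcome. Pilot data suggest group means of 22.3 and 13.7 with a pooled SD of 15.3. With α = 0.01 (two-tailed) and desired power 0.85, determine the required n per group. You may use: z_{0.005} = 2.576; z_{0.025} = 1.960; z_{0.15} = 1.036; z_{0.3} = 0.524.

n = 83 per group

Cohen's d = |M₁ − M₂| / SD_pooled = |22.3 − 13.7| / 15.3 = 8.6 / 15.3 = 0.562.
For two independent groups with equal n: n = 2·((z_{α/2} + z_β) / d)².
z_{α/2} + z_β = 2.576 + 1.036 = 3.612.
n = 2 × (3.612 / 0.562)² = 2 × 6.427² = 2 × 41.31 = 82.6.
Round up to the next whole participant.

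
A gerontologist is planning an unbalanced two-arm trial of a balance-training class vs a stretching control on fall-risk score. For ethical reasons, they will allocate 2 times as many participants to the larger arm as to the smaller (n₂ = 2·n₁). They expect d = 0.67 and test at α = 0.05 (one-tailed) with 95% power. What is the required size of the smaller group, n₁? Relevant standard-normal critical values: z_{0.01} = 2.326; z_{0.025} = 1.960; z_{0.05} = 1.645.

n₁ = 37

With allocation ratio k = n₂/n₁ = 2, Var(x̄₁−x̄₂) = σ²(1/n₁ + 1/(k·n₁)) = σ²·(k+1)/(k·n₁).
So n₁ = (1 + 1/k)·((z_{α} + z_β)/d)² = 1.500 × (3.290/0.67)².
n₁ = 1.500 × 24.11 = 36.2.
Round up: n₁ = 37, giving n₂ = 2 × 37 = 74.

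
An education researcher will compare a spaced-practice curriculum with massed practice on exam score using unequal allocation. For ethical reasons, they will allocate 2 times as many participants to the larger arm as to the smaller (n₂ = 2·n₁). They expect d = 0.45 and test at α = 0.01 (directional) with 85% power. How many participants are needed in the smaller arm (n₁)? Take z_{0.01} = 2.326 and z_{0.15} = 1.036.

With allocation ratio k = n₂/n₁ = 2, Var(x̄₁−x̄₂) = σ²(1/n₁ + 1/(k·n₁)) = σ²·(k+1)/(k·n₁).
So n₁ = (1 + 1/k)·((z_{α} + z_β)/d)² = 1.500 × (3.362/0.45)².
n₁ = 1.500 × 55.82 = 83.7.
Round up: n₁ = 84, giving n₂ = 2 × 84 = 168.

n₁ = 84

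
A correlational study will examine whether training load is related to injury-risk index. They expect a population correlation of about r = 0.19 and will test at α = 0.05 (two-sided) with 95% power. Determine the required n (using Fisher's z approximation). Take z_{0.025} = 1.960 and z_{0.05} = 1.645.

n = 355

Fisher's z: C = ½·ln((1+r)/(1−r)) = ½·ln(1.4691) = 0.1923.
n = ((z_{α/2} + z_β)/C)² + 3.
(1.960 + 1.645) / 0.1923 = 3.605 / 0.1923 = 18.747.
n = 18.747² + 3 = 351.44 + 3 = 354.4.
Round up.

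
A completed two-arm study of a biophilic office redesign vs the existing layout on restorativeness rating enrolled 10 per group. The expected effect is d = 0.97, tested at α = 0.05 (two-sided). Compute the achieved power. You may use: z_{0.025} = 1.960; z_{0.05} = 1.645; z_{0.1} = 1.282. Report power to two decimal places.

power ≈ 0.58

For two equal groups, power = Φ(d·√(n/2) − z_{α/2}).
d·√(n/2) = 0.97 × √(10/2) = 0.97 × 2.236 = 2.169.
z_β = 2.169 − 1.960 = 0.209.
Power = Φ(0.209) = 0.583.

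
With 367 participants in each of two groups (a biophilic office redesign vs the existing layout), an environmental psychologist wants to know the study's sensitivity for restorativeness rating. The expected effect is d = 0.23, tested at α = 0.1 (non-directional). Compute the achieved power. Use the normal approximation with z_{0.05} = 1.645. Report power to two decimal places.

power ≈ 0.93

For two equal groups, power = Φ(d·√(n/2) − z_{α/2}).
d·√(n/2) = 0.23 × √(367/2) = 0.23 × 13.546 = 3.116.
z_β = 3.116 − 1.645 = 1.471.
Power = Φ(1.471) = 0.929.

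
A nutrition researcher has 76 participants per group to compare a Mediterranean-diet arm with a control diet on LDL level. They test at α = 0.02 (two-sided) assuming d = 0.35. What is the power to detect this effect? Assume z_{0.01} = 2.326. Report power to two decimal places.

power ≈ 0.43

For two equal groups, power = Φ(d·√(n/2) − z_{α/2}).
d·√(n/2) = 0.35 × √(76/2) = 0.35 × 6.164 = 2.158.
z_β = 2.158 − 2.326 = -0.168.
Power = Φ(-0.168) = 0.433.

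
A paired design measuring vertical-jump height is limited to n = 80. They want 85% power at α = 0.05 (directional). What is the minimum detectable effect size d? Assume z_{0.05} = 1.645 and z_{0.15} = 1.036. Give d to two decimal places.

d_min ≈ 0.30

For a single sample (or paired design) of n = 80: d_min = (z_{α} + z_β)/√n.
z-sum = 1.645 + 1.036 = 2.681.
d_min = 2.681 / √80 = 2.681 / 8.944 = 0.300.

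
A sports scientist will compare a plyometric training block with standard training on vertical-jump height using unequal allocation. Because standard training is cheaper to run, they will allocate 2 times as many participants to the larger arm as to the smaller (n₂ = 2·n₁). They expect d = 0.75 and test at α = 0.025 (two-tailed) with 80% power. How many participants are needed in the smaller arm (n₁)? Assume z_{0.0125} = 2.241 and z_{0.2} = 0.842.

With allocation ratio k = n₂/n₁ = 2, Var(x̄₁−x̄₂) = σ²(1/n₁ + 1/(k·n₁)) = σ²·(k+1)/(k·n₁).
So n₁ = (1 + 1/k)·((z_{α/2} + z_β)/d)² = 1.500 × (3.083/0.75)².
n₁ = 1.500 × 16.90 = 25.3.
Round up: n₁ = 26, giving n₂ = 2 × 26 = 52.

n₁ = 26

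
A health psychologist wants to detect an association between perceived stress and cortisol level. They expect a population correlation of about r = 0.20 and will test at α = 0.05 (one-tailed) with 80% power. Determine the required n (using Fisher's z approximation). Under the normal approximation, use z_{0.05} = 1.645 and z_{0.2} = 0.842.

Fisher's z: C = ½·ln((1+r)/(1−r)) = ½·ln(1.5000) = 0.2027.
n = ((z_{α} + z_β)/C)² + 3.
(1.645 + 0.842) / 0.2027 = 2.487 / 0.2027 = 12.269.
n = 12.269² + 3 = 150.54 + 3 = 153.5.
Round up.

n = 154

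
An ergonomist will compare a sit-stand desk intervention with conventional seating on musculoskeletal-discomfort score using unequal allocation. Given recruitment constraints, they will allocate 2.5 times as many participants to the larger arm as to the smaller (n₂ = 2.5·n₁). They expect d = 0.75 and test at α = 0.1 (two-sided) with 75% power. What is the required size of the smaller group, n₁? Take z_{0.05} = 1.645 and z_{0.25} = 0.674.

n₁ = 14

With allocation ratio k = n₂/n₁ = 2.5, Var(x̄₁−x̄₂) = σ²(1/n₁ + 1/(k·n₁)) = σ²·(k+1)/(k·n₁).
So n₁ = (1 + 1/k)·((z_{α/2} + z_β)/d)² = 1.400 × (2.319/0.75)².
n₁ = 1.400 × 9.56 = 13.4.
Round up: n₁ = 14, giving n₂ = 2.5 × 14 = 35.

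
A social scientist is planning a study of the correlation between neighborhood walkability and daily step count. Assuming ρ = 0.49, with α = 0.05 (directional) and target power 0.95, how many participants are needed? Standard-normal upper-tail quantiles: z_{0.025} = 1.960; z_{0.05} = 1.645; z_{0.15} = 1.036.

Fisher's z: C = ½·ln((1+r)/(1−r)) = ½·ln(2.9216) = 0.5361.
n = ((z_{α} + z_β)/C)² + 3.
(1.645 + 1.645) / 0.5361 = 3.290 / 0.5361 = 6.137.
n = 6.137² + 3 = 37.66 + 3 = 40.7.
Round up.

n = 41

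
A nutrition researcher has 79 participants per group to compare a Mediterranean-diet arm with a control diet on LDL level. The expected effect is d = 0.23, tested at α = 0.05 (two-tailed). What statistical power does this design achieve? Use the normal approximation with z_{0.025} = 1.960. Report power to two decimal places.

power ≈ 0.30

For two equal groups, power = Φ(d·√(n/2) − z_{α/2}).
d·√(n/2) = 0.23 × √(79/2) = 0.23 × 6.285 = 1.446.
z_β = 1.446 − 1.960 = -0.514.
Power = Φ(-0.514) = 0.303.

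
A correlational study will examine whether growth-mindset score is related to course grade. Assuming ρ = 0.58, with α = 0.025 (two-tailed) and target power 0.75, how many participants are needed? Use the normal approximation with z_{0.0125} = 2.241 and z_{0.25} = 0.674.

Fisher's z: C = ½·ln((1+r)/(1−r)) = ½·ln(3.7619) = 0.6625.
n = ((z_{α/2} + z_β)/C)² + 3.
(2.241 + 0.674) / 0.6625 = 2.915 / 0.6625 = 4.400.
n = 4.400² + 3 = 19.36 + 3 = 22.4.
Round up.

n = 23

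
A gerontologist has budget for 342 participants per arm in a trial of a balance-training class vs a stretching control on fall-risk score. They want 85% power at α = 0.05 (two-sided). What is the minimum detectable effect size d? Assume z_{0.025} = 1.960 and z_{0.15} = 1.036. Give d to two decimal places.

For two independent groups of n = 342 each: d_min = (z_{α/2} + z_β)·√(2/n).
z-sum = 1.960 + 1.036 = 2.996.
d_min = 2.996 × √(2/342) = 2.996 × 0.0765 = 0.229.

d_min ≈ 0.23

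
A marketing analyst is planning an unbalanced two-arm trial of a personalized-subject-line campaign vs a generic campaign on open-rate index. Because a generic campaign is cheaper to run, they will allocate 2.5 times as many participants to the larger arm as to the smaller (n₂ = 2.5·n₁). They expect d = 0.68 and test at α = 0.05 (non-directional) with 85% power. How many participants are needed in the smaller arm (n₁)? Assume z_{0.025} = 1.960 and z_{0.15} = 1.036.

With allocation ratio k = n₂/n₁ = 2.5, Var(x̄₁−x̄₂) = σ²(1/n₁ + 1/(k·n₁)) = σ²·(k+1)/(k·n₁).
So n₁ = (1 + 1/k)·((z_{α/2} + z_β)/d)² = 1.400 × (2.996/0.68)².
n₁ = 1.400 × 19.41 = 27.2.
Round up: n₁ = 28, giving n₂ = 2.5 × 28 = 70.

n₁ = 28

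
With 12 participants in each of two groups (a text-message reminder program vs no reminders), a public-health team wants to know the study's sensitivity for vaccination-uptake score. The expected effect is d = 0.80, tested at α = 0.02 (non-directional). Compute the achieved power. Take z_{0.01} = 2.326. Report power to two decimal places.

power ≈ 0.36

For two equal groups, power = Φ(d·√(n/2) − z_{α/2}).
d·√(n/2) = 0.80 × √(12/2) = 0.80 × 2.449 = 1.960.
z_β = 1.960 − 2.326 = -0.366.
Power = Φ(-0.366) = 0.357.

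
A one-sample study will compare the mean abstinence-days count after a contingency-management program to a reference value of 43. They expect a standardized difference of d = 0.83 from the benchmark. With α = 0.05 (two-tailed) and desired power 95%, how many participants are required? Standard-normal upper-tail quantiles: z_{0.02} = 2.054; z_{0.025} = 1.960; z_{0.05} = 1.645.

For a one-sample test: n = ((z_{α/2} + z_β) / d)².
z_{α/2} + z_β = 1.960 + 1.645 = 3.605.
n = (3.605 / 0.83)² = 4.343² = 18.86.
Round up.

n = 19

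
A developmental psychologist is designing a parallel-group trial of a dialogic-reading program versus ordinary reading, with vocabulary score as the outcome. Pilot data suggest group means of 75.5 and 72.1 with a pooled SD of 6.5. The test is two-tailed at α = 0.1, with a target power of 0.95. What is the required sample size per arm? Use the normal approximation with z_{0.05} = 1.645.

n = 80 per group

Cohen's d = |M₁ − M₂| / SD_pooled = |75.5 − 72.1| / 6.5 = 3.4 / 6.5 = 0.523.
For two independent groups with equal n: n = 2·((z_{α/2} + z_β) / d)².
z_{α/2} + z_β = 1.645 + 1.645 = 3.290.
n = 2 × (3.290 / 0.523)² = 2 × 6.291² = 2 × 39.57 = 79.1.
Round up to the next whole participant.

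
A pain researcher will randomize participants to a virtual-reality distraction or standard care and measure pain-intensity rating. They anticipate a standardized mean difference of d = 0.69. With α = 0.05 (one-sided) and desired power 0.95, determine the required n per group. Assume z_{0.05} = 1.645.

n = 46 per group

For two independent groups with equal n: n = 2·((z_{α} + z_β) / d)².
z_{α} + z_β = 1.645 + 1.645 = 3.290.
n = 2 × (3.290 / 0.69)² = 2 × 4.768² = 2 × 22.73 = 45.5.
Round up to the next whole participant.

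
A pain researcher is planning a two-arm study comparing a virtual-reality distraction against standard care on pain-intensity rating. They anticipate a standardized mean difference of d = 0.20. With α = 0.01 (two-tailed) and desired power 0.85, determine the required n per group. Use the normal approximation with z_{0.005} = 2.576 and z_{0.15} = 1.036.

n = 653 per group

For two independent groups with equal n: n = 2·((z_{α/2} + z_β) / d)².
z_{α/2} + z_β = 2.576 + 1.036 = 3.612.
n = 2 × (3.612 / 0.20)² = 2 × 18.060² = 2 × 326.16 = 652.3.
Round up to the next whole participant.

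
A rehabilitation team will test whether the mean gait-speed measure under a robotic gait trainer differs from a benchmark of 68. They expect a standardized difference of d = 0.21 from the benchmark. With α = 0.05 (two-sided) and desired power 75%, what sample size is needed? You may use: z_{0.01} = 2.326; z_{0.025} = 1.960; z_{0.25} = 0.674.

For a one-sample test: n = ((z_{α/2} + z_β) / d)².
z_{α/2} + z_β = 1.960 + 0.674 = 2.634.
n = (2.634 / 0.21)² = 12.543² = 157.32.
Round up.

n = 158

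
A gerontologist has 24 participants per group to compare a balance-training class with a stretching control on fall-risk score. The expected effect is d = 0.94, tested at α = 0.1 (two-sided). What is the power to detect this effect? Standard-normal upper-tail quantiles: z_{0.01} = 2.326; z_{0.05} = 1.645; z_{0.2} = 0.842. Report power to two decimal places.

For two equal groups, power = Φ(d·√(n/2) − z_{α/2}).
d·√(n/2) = 0.94 × √(24/2) = 0.94 × 3.464 = 3.256.
z_β = 3.256 − 1.645 = 1.611.
Power = Φ(1.611) = 0.946.

power ≈ 0.95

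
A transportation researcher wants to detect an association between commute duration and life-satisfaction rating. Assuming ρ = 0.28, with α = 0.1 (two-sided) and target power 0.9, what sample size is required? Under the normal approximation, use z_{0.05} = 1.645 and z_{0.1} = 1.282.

n = 107

Fisher's z: C = ½·ln((1+r)/(1−r)) = ½·ln(1.7778) = 0.2877.
n = ((z_{α/2} + z_β)/C)² + 3.
(1.645 + 1.282) / 0.2877 = 2.927 / 0.2877 = 10.174.
n = 10.174² + 3 = 103.51 + 3 = 106.5.
Round up.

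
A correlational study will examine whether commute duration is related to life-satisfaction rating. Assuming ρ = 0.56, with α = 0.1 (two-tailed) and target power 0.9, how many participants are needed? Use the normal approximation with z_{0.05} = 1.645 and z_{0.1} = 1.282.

n = 25

Fisher's z: C = ½·ln((1+r)/(1−r)) = ½·ln(3.5455) = 0.6328.
n = ((z_{α/2} + z_β)/C)² + 3.
(1.645 + 1.282) / 0.6328 = 2.927 / 0.6328 = 4.625.
n = 4.625² + 3 = 21.40 + 3 = 24.4.
Round up.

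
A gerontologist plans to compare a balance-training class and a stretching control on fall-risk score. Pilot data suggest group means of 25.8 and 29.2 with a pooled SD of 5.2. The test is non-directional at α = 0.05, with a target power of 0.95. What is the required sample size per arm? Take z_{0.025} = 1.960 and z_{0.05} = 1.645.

Cohen's d = |M₁ − M₂| / SD_pooled = |25.8 − 29.2| / 5.2 = 3.4 / 5.2 = 0.654.
For two independent groups with equal n: n = 2·((z_{α/2} + z_β) / d)².
z_{α/2} + z_β = 1.960 + 1.645 = 3.605.
n = 2 × (3.605 / 0.654)² = 2 × 5.512² = 2 × 30.38 = 60.8.
Round up to the next whole participant.

n = 61 per group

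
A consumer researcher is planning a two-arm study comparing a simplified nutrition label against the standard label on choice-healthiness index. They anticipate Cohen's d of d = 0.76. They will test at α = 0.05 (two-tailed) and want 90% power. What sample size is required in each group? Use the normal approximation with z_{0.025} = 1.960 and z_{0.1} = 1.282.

n = 37 per group

For two independent groups with equal n: n = 2·((z_{α/2} + z_β) / d)².
z_{α/2} + z_β = 1.960 + 1.282 = 3.242.
n = 2 × (3.242 / 0.76)² = 2 × 4.266² = 2 × 18.20 = 36.4.
Round up to the next whole participant.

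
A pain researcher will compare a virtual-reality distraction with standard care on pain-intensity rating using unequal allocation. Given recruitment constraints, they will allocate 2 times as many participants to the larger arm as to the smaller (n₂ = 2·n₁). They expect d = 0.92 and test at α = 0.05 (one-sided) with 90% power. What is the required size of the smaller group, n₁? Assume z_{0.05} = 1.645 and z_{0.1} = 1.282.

With allocation ratio k = n₂/n₁ = 2, Var(x̄₁−x̄₂) = σ²(1/n₁ + 1/(k·n₁)) = σ²·(k+1)/(k·n₁).
So n₁ = (1 + 1/k)·((z_{α} + z_β)/d)² = 1.500 × (2.927/0.92)².
n₁ = 1.500 × 10.12 = 15.2.
Round up: n₁ = 16, giving n₂ = 2 × 16 = 32.

n₁ = 16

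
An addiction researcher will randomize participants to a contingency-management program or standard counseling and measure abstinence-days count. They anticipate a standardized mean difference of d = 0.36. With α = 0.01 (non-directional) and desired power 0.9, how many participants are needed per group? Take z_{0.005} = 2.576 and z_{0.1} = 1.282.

For two independent groups with equal n: n = 2·((z_{α/2} + z_β) / d)².
z_{α/2} + z_β = 2.576 + 1.282 = 3.858.
n = 2 × (3.858 / 0.36)² = 2 × 10.717² = 2 × 114.85 = 229.7.
Round up to the next whole participant.

n = 230 per group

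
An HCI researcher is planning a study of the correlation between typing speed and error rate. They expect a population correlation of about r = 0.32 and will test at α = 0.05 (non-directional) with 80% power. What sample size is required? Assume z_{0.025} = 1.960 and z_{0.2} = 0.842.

Fisher's z: C = ½·ln((1+r)/(1−r)) = ½·ln(1.9412) = 0.3316.
n = ((z_{α/2} + z_β)/C)² + 3.
(1.960 + 0.842) / 0.3316 = 2.802 / 0.3316 = 8.450.
n = 8.450² + 3 = 71.40 + 3 = 74.4.
Round up.

n = 75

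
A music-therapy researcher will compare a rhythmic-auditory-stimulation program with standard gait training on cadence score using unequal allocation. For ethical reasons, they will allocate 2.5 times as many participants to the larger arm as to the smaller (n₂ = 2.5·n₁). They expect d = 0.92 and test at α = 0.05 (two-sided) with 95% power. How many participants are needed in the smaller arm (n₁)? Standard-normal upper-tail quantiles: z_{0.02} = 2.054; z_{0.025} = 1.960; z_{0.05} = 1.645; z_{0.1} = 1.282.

With allocation ratio k = n₂/n₁ = 2.5, Var(x̄₁−x̄₂) = σ²(1/n₁ + 1/(k·n₁)) = σ²·(k+1)/(k·n₁).
So n₁ = (1 + 1/k)·((z_{α/2} + z_β)/d)² = 1.400 × (3.605/0.92)².
n₁ = 1.400 × 15.35 = 21.5.
Round up: n₁ = 22, giving n₂ = 2.5 × 22 = 55.

n₁ = 22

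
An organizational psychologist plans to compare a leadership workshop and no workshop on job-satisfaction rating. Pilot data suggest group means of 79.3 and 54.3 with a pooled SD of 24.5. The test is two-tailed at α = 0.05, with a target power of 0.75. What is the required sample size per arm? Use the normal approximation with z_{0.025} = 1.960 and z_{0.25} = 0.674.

Cohen's d = |M₁ − M₂| / SD_pooled = |79.3 − 54.3| / 24.5 = 25.0 / 24.5 = 1.020.
For two independent groups with equal n: n = 2·((z_{α/2} + z_β) / d)².
z_{α/2} + z_β = 1.960 + 0.674 = 2.634.
n = 2 × (2.634 / 1.020)² = 2 × 2.582² = 2 × 6.67 = 13.3.
Round up to the next whole participant.

n = 14 per group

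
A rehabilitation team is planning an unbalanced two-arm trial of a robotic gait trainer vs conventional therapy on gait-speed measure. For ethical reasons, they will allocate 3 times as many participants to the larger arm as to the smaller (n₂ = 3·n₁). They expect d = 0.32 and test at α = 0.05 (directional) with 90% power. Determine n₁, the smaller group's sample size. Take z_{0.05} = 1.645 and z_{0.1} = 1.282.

With allocation ratio k = n₂/n₁ = 3, Var(x̄₁−x̄₂) = σ²(1/n₁ + 1/(k·n₁)) = σ²·(k+1)/(k·n₁).
So n₁ = (1 + 1/k)·((z_{α} + z_β)/d)² = 1.333 × (2.927/0.32)².
n₁ = 1.333 × 83.67 = 111.6.
Round up: n₁ = 112, giving n₂ = 3 × 112 = 336.

n₁ = 112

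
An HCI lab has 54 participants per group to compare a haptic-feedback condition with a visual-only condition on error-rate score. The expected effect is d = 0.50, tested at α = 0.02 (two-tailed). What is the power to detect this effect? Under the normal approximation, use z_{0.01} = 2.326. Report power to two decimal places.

power ≈ 0.61

For two equal groups, power = Φ(d·√(n/2) − z_{α/2}).
d·√(n/2) = 0.50 × √(54/2) = 0.50 × 5.196 = 2.598.
z_β = 2.598 − 2.326 = 0.272.
Power = Φ(0.272) = 0.607.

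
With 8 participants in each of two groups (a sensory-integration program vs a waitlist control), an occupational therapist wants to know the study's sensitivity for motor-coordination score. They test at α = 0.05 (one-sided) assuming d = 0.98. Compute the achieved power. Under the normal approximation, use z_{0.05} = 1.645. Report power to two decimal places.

For two equal groups, power = Φ(d·√(n/2) − z_{α}).
d·√(n/2) = 0.98 × √(8/2) = 0.98 × 2.000 = 1.960.
z_β = 1.960 − 1.645 = 0.315.
Power = Φ(0.315) = 0.624.

power ≈ 0.62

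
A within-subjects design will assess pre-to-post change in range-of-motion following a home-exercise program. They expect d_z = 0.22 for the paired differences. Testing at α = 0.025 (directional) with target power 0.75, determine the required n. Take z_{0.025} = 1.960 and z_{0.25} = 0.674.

For a paired (one-sample on differences) test: n = ((z_{α} + z_β) / d)².
z_{α} + z_β = 1.960 + 0.674 = 2.634.
n = (2.634 / 0.22)² = 11.973² = 143.35.
Round up.

n = 144 pairs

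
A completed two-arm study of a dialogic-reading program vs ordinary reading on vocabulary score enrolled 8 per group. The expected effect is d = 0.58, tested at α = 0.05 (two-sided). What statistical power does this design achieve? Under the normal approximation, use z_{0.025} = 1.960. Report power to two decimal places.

For two equal groups, power = Φ(d·√(n/2) − z_{α/2}).
d·√(n/2) = 0.58 × √(8/2) = 0.58 × 2.000 = 1.160.
z_β = 1.160 − 1.960 = -0.800.
Power = Φ(-0.800) = 0.212.

power ≈ 0.21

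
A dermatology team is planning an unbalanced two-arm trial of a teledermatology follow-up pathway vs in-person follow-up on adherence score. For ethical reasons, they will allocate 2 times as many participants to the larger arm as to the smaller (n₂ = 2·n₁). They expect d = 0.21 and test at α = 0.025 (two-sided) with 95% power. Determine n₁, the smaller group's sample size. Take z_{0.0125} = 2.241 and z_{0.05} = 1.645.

With allocation ratio k = n₂/n₁ = 2, Var(x̄₁−x̄₂) = σ²(1/n₁ + 1/(k·n₁)) = σ²·(k+1)/(k·n₁).
So n₁ = (1 + 1/k)·((z_{α/2} + z_β)/d)² = 1.500 × (3.886/0.21)².
n₁ = 1.500 × 342.43 = 513.6.
Round up: n₁ = 514, giving n₂ = 2 × 514 = 1028.

n₁ = 514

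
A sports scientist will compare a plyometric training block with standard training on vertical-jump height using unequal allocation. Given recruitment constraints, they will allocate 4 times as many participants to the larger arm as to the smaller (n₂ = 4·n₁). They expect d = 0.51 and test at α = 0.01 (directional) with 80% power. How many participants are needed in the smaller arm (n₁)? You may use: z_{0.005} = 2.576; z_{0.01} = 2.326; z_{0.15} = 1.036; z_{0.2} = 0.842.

n₁ = 49

With allocation ratio k = n₂/n₁ = 4, Var(x̄₁−x̄₂) = σ²(1/n₁ + 1/(k·n₁)) = σ²·(k+1)/(k·n₁).
So n₁ = (1 + 1/k)·((z_{α} + z_β)/d)² = 1.250 × (3.168/0.51)².
n₁ = 1.250 × 38.59 = 48.2.
Round up: n₁ = 49, giving n₂ = 4 × 49 = 196.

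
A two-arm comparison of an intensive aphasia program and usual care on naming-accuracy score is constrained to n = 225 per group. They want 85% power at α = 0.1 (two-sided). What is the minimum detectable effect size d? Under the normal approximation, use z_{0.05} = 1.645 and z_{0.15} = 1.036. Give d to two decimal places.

d_min ≈ 0.25

For two independent groups of n = 225 each: d_min = (z_{α/2} + z_β)·√(2/n).
z-sum = 1.645 + 1.036 = 2.681.
d_min = 2.681 × √(2/225) = 2.681 × 0.0943 = 0.253.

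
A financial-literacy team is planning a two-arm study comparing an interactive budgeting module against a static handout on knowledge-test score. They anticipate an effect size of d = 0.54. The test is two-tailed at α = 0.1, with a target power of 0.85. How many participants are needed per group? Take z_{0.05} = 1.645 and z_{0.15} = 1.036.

For two independent groups with equal n: n = 2·((z_{α/2} + z_β) / d)².
z_{α/2} + z_β = 1.645 + 1.036 = 2.681.
n = 2 × (2.681 / 0.54)² = 2 × 4.965² = 2 × 24.65 = 49.3.
Round up to the next whole participant.

n = 50 per group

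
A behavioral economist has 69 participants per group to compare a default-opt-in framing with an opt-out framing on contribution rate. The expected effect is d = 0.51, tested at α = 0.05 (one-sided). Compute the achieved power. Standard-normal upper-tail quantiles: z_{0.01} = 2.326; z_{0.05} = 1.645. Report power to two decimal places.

power ≈ 0.91

For two equal groups, power = Φ(d·√(n/2) − z_{α}).
d·√(n/2) = 0.51 × √(69/2) = 0.51 × 5.874 = 2.996.
z_β = 2.996 − 1.645 = 1.351.
Power = Φ(1.351) = 0.912.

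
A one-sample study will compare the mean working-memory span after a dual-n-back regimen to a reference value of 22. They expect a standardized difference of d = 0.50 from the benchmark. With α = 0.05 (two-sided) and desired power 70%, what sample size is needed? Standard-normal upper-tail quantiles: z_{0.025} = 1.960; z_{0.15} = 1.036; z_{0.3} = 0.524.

n = 25

For a one-sample test: n = ((z_{α/2} + z_β) / d)².
z_{α/2} + z_β = 1.960 + 0.524 = 2.484.
n = (2.484 / 0.50)² = 4.968² = 24.68.
Round up.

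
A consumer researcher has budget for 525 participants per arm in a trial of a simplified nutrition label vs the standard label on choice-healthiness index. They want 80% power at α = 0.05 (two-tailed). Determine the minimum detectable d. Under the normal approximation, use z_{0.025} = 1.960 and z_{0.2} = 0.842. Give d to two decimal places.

d_min ≈ 0.17

For two independent groups of n = 525 each: d_min = (z_{α/2} + z_β)·√(2/n).
z-sum = 1.960 + 0.842 = 2.802.
d_min = 2.802 × √(2/525) = 2.802 × 0.0617 = 0.173.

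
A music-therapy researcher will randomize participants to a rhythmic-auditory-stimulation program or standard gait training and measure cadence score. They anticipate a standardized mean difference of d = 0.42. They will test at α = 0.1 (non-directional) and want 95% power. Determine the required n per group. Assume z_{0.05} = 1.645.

For two independent groups with equal n: n = 2·((z_{α/2} + z_β) / d)².
z_{α/2} + z_β = 1.645 + 1.645 = 3.290.
n = 2 × (3.290 / 0.42)² = 2 × 7.833² = 2 × 61.36 = 122.7.
Round up to the next whole participant.

n = 123 per group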